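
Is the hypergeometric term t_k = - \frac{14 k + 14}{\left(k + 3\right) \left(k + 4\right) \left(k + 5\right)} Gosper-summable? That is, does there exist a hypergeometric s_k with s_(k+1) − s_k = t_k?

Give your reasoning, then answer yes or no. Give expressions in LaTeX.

Yes. s_k = - \frac{7 k \left(k + 1\right)}{3 \left(k + 3\right) \left(k + 4\right)}.

The ratio is (k + 2)*(k + 3)/((k + 1)*(k + 6)).
Take A(k)=k + 3, B(k)=k + 6, C(k)=k + 1.
Need (k + 3)·f(k+1) − (k + 5)·f(k) = k + 1.
Bound: deg f ≤ 2.
Coefficient equations give f(k) = k*(k + 1)/6.
R(k) = B(k−1)·f(k)/C(k) = k*(k + 5)/6; s_k = R·t_k = -7*k*(k + 1)/(3*(k + 3)*(k + 4)).
Δs = 14*(-k - 1)/(k**3 + 12*k**2 + 47*k + 60), as required.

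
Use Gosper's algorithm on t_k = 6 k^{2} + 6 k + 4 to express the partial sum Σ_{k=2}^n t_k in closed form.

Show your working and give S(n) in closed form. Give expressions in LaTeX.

t_(k+1)/t_k = (3*k**2 + 9*k + 8)/(3*k**2 + 3*k + 2).
A = 1, B = 1, C = k**2 + k + 2/3.
f must satisfy (1)·f(k+1) − (1)·f(k) = k**2 + k + 2/3.
deg f ≤ 3 (via 0,0,2).
Solve for f: f(k) = k*(k**2 + 1)/3 (degree 3 ≤ 3).
Get s_k = R·t_k = 2*k*(k**2 + 1) with R(k) = B(k−1)f(k)/C(k) = k*(k**2 + 1)/(3*k**2 + 3*k + 2).
s_(k+1) − s_k = 6*k**2 + 6*k + 4 = t_k.
Telescope: S(n) = s_(n+1) − s_(2) = 2*n**3 + 6*n**2 + 8*n + 4 − (20) = 2*n**3 + 6*n**2 + 8*n - 16.

S(n) = 2 n^{3} + 6 n^{2} + 8 n - 16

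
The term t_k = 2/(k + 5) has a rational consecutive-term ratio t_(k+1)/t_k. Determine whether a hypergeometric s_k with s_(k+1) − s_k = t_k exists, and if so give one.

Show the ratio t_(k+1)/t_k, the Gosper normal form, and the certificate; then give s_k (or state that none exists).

r(k) = (k + 5)/(k + 6) after simplifying.
Take A(k)=k + 5, B(k)=k + 6, C(k)=1.
Key eq: (k + 5)·f(k+1) = (k + 5)·f(k) + (1).
Degrees (1,1,0) ⇒ d ≤ 0.
Write f(k) = c0. Then LHS − RHS = -1, requiring -1 = 0: contradictory. No certificate.

none — t_k is not Gosper-summable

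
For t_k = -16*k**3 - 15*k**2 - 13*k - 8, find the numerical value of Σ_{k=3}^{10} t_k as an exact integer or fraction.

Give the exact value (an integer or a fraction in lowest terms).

Σ = -54696

Ratio r(k) = (16*k**3 + 63*k**2 + 91*k + 52)/(16*k**3 + 15*k**2 + 13*k + 8).
Normal form (A,B,C) = (1, 1, k**3 + 15*k**2/16 + 13*k/16 + 1/2).
Key eq: (1)·f(k+1) = (1)·f(k) + (k**3 + 15*k**2/16 + 13*k/16 + 1/2).
From deg A=0, deg B=0, deg C=3: d=4.
Solve for f: f(k) = k*(4*k**3 - 3*k**2 + 3*k + 4)/16 (degree 4 ≤ 4).
Get s_k = R·t_k = k*(-4*k**3 + 3*k**2 - 3*k - 4) with R(k) = B(k−1)f(k)/C(k) = k*(4*k**3 - 3*k**2 + 3*k + 4)/(16*k**3 + 15*k**2 + 13*k + 8).
Check: Δs_k = -16*k**3 - 15*k**2 - 13*k - 8. ✓
Σ_(k=3)^(10) t_k = s_(11) − s_(3) = -54978 − (-282) = -54696.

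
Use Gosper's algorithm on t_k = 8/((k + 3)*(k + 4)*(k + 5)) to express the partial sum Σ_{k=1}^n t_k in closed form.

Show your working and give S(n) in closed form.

S(n) = n*(n + 9)/(5*(n**2 + 9*n + 20))

Step 1: r(k) = (k + 3)/(k + 6).
Gosper form: A/B · C(k+1)/C(k) with A=k + 3, B=k + 6, C=1.
f must satisfy (k + 3)·f(k+1) − (k + 5)·f(k) = 1.
From deg A=1, deg B=1, deg C=0: d=2.
A polynomial solution: f(k) = k*(k + 7)/24.
Then R = B(k−1)f/C = k*(k + 5)*(k + 7)/24, so s_k = R(k)·t_k = k*(k + 7)/(3*(k + 3)*(k + 4)).
s_(k+1) − s_k = 8/(k**3 + 12*k**2 + 47*k + 60) = t_k.
Σ_(k=1)^n t_k = s_(n+1) − s_(1) = ((n**2 + 9*n + 8)/(3*(n**2 + 9*n + 20))) − (2/15), i.e. n*(n + 9)/(5*(n**2 + 9*n + 20)).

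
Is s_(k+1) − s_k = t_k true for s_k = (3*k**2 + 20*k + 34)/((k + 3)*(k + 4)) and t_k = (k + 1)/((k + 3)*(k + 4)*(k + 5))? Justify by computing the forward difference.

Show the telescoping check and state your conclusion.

s_(k+1) = (20*k + 3*(k + 1)**2 + 54)/((k + 4)*(k + 5))
s_(k+1) − s_k = (k + 1)/(k**3 + 12*k**2 + 47*k + 60)
(s_(k+1) − s_k) − t_k = 0

Valid: the claim telescopes to t_k.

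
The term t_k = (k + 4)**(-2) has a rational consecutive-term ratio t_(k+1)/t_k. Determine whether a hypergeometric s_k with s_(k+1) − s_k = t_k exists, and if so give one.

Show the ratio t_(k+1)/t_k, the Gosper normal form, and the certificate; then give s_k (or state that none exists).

not Gosper-summable; s_k does not exist

Compute t_(k+1)/t_k: get (k + 4)**2/(k + 5)**2.
Gosper form: A/B · C(k+1)/C(k) with A=k**2 + 8*k + 16, B=k**2 + 10*k + 25, C=1.
Solve (k**2 + 8*k + 16)·f(k+1) − (k**2 + 8*k + 16)·f(k) = 1.
d = 0 from the (2,2,0) case.
Write f(k) = c0. Then LHS − RHS = -1, requiring -1 = 0: contradictory. No certificate.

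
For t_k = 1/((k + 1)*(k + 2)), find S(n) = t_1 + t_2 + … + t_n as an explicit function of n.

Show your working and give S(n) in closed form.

S(n) = n/(2*(n + 2))

The ratio is (k + 1)/(k + 3).
Gosper form: A/B · C(k+1)/C(k) with A=k + 1, B=k + 3, C=1.
Solve (k + 1)·f(k+1) − (k + 2)·f(k) = 1.
d = 1 from the (1,1,0) case.
A polynomial solution: f(k) = k.
Certificate R = B(k−1)f/C = k*(k + 2) gives s_k = k/(k + 1).
Verify: 1/(k**2 + 3*k + 2) matches t_k.
Σ_(k=1)^n t_k = s_(n+1) − s_(1) = ((n + 1)/(n + 2)) − (1/2), i.e. n/(2*(n + 2)).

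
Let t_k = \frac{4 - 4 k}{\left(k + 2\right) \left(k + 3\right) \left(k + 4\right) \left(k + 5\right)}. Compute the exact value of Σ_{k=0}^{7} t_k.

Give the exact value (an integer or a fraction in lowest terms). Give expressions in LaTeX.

The ratio is k*(k + 2)/((k - 1)*(k + 6)).
Factor: A=k + 2; B=k + 6; C=k - 1.
Need (k + 2)·f(k+1) − (k + 5)·f(k) = k - 1.
Degrees (1,1,1) ⇒ d ≤ 3.
A polynomial solution: f(k) = -k/2.
Get s_k = R·t_k = 2*k/((k + 2)*(k + 3)*(k + 4)) with R(k) = B(k−1)f(k)/C(k) = -k*(k + 5)/(2*(k - 1)).
Check: Δs_k = 4*(1 - k)/(k**4 + 14*k**3 + 71*k**2 + 154*k + 120). ✓
Σ_(k=0)^(7) t_k = s_(8) − s_(0) = 2/165 − (0) = 2/165.

Σ = 2/165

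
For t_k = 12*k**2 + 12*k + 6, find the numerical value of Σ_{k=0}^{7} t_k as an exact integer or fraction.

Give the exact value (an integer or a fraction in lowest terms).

r(k) = (2*k**2 + 6*k + 5)/(2*k**2 + 2*k + 1) after simplifying.
A = 1, B = 1, C = k**2 + k + 1/2.
Set up (1)·f(k+1) − (1)·f(k) − (k**2 + k + 1/2) = 0.
Degrees (0,0,2) ⇒ d ≤ 3.
Solve for f: f(k) = k*(2*k**2 + 1)/6 (degree 3 ≤ 3).
Certificate R = B(k−1)f/C = k*(2*k**2 + 1)/(3*(2*k**2 + 2*k + 1)) gives s_k = 4*k**3 + 2*k.
Check: Δs_k = 12*k**2 + 12*k + 6. ✓
Telescoping: Σ = s_(8) − s_(0) = 2064 − (0) = 2064.

Σ = 2064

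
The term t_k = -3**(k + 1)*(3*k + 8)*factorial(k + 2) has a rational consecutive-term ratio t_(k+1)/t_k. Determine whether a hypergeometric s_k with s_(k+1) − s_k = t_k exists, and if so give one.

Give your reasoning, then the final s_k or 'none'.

Ratio r(k) = 3*(k + 3)*(3*k + 11)/(3*k + 8).
Normal form (A,B,C) = (3*k + 9, 1, k + 8/3).
f must satisfy (3*k + 9)·f(k+1) − (1)·f(k) = k + 8/3.
From deg A=1, deg B=0, deg C=1: d=0.
Coefficient equations give f(k) = 1/3.
R(k) = B(k−1)·f(k)/C(k) = 1/(3*k + 8); s_k = R·t_k = -3**(k + 1)*factorial(k + 2).
s_(k+1) − s_k = -3**(k + 1)*(3*k + 8)*factorial(k + 2) = t_k.

s_k = -3**(k + 1)*factorial(k + 2)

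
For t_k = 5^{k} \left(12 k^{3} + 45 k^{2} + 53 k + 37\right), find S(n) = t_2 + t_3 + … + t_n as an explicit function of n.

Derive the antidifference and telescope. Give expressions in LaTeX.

Step 1: r(k) = 5*(12*k**3 + 81*k**2 + 179*k + 147)/(12*k**3 + 45*k**2 + 53*k + 37).
Factor: A=5; B=1; C=k**3 + 15*k**2/4 + 53*k/12 + 37/12.
Need (5)·f(k+1) − (1)·f(k) = k**3 + 15*k**2/4 + 53*k/12 + 37/12.
Degrees (0,0,3) ⇒ d ≤ 3.
Solving with deg f ≤ 3: f(k) = (3*k**3 + 2*k + 3)/12.
R(k) = B(k−1)·f(k)/C(k) = (3*k**3 + 2*k + 3)/(12*k**3 + 45*k**2 + 53*k + 37); s_k = R·t_k = 5**k*(3*k**3 + 2*k + 3).
Δs = 5**k*(12*k**3 + 45*k**2 + 53*k + 37), as required.
Telescope: S(n) = s_(n+1) − s_(2) = 5**(n + 1)*(3*n**3 + 9*n**2 + 11*n + 8) − (775) = 15*5**n*n**3 + 45*5**n*n**2 + 55*5**n*n + 40*5**n - 775.

S(n) = 15 \cdot 5^{n} n^{3} + 45 \cdot 5^{n} n^{2} + 55 \cdot 5^{n} n + 40 \cdot 5^{n} - 775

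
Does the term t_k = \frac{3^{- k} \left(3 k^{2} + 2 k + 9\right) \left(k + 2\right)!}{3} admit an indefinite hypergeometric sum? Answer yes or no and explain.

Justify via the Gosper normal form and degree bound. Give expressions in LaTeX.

Step 1: r(k) = (k + 3)*(2*k + 3*(k + 1)**2 + 11)/(3*(3*k**2 + 2*k + 9)).
Gosper form: A/B · C(k+1)/C(k) with A=k/3 + 1, B=1, C=k**2 + 2*k/3 + 3.
Set up (k/3 + 1)·f(k+1) − (1)·f(k) − (k**2 + 2*k/3 + 3) = 0.
Bound: deg f ≤ 1.
Solving with deg f ≤ 1: f(k) = 3*k - 1.
R(k) = B(k−1)·f(k)/C(k) = 3*(3*k - 1)/(3*k**2 + 2*k + 9); s_k = R·t_k = (3*k - 1)*factorial(k + 2)/3**k.
Δs = (3*k**2 + 2*k + 9)*factorial(k + 2)/(3*3**k), as required.

Yes. s_k = 3^{- k} \left(3 k - 1\right) \left(k + 2\right)!.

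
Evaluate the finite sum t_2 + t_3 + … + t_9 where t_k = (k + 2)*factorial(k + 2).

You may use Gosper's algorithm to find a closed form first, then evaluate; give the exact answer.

The ratio is (k + 3)**2/(k + 2).
Normal form (A,B,C) = (k + 3, 1, k + 2).
Set up (k + 3)·f(k+1) − (1)·f(k) − (k + 2) = 0.
d = 0 from the (1,0,1) case.
Solve for f: f(k) = 1 (degree 0 ≤ 0).
Get s_k = R·t_k = factorial(k + 2) with R(k) = B(k−1)f(k)/C(k) = 1/(k + 2).
Δs = (k + 2)*factorial(k + 2), as required.
Σ_(k=2)^(9) t_k = s_(10) − s_(2) = 479001600 − (24) = 479001576.

Σ = 479001576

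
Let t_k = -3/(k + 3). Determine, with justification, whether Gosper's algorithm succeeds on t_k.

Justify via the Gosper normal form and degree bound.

No — the linear system for f has no solution.

t_(k+1)/t_k = (k + 3)/(k + 4).
Factor: A=k + 3; B=k + 4; C=1.
Set up (k + 3)·f(k+1) − (k + 3)·f(k) − (1) = 0.
deg f ≤ 0 (via 1,1,0).
Put f(k) = c0: A·f(k+1) − B(k−1)·f(k) − C = -1; need -1 = 0 — inconsistent ⇒ no f, not summable.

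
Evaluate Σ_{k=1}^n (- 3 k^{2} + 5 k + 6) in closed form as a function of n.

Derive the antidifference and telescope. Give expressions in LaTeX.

S(n) = n \left(- n^{2} + n + 8\right)

The ratio is (3*k**2 + k - 8)/(3*k**2 - 5*k - 6).
A = 1, B = 1, C = k**2 - 5*k/3 - 2.
Set up (1)·f(k+1) − (1)·f(k) − (k**2 - 5*k/3 - 2) = 0.
Bound: deg f ≤ 3.
A polynomial solution: f(k) = k*(k**2 - 4*k - 3)/3.
Then R = B(k−1)f/C = k*(k**2 - 4*k - 3)/(3*k**2 - 5*k - 6), so s_k = R(k)·t_k = k*(-k**2 + 4*k + 3).
Check: Δs_k = -3*k**2 + 5*k + 6. ✓
Telescope: S(n) = s_(n+1) − s_(1) = -n**3 + n**2 + 8*n + 6 − (6) = n*(-n**2 + n + 8).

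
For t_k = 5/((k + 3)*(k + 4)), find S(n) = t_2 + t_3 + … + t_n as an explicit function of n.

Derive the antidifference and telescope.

S(n) = (n - 1)/(n + 4)

The ratio is (k + 3)/(k + 5).
So A=k + 3 and B=k + 5, with C=1.
f must satisfy (k + 3)·f(k+1) − (k + 4)·f(k) = 1.
Bound: deg f ≤ 1.
A polynomial solution: f(k) = k/3.
Get s_k = R·t_k = 5*k/(3*(k + 3)) with R(k) = B(k−1)f(k)/C(k) = k*(k + 4)/3.
Verify: 5/(k**2 + 7*k + 12) matches t_k.
Evaluate: s_(n+1) = 5*(n + 1)/(3*(n + 4)); subtract s_(2) = 2/3 ⇒ S(n) = (n - 1)/(n + 4).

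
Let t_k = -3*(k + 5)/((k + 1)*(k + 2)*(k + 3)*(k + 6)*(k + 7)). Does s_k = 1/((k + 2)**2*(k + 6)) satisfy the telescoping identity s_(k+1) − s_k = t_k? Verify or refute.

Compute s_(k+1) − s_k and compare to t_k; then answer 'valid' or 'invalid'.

Invalid: residual (4*k**2 + 31*k + 51)/(k**7 + 24*k**6 + 232*k**5 + 1170*k**4 + 3331*k**3 + 5358*k**2 + 4500*k + 1512) ≠ 0.

s_(k+1) = 1/((k + 3)**2*(k + 7))
s_(k+1) − s_k = 1/((k + 3)**2*(k + 7)) - 1/((k + 2)**2*(k + 6))
(s_(k+1) − s_k) − t_k = (4*k**2 + 31*k + 51)/(k**7 + 24*k**6 + 232*k**5 + 1170*k**4 + 3331*k**3 + 5358*k**2 + 4500*k + 1512)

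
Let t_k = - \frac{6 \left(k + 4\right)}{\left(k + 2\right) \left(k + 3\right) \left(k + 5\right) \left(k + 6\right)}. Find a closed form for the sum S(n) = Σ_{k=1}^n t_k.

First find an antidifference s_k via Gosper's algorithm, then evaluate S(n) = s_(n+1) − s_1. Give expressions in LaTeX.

S(n) = \frac{n \left(- n - 9\right)}{6 \left(n^{2} + 9 n + 18\right)}

Compute t_(k+1)/t_k: get (k + 2)*(k + 5)**2/((k + 4)**2*(k + 7)).
Take A(k)=k + 2, B(k)=k + 7, C(k)=k**2 + 8*k + 16.
Key eq: (k + 2)·f(k+1) = (k + 6)·f(k) + (k**2 + 8*k + 16).
Bound: deg f ≤ 4.
Coefficient equations give f(k) = k*(k + 3)*(k + 4)*(k + 7)/20.
Certificate R = B(k−1)f/C = k*(k + 3)*(k + 6)*(k + 7)/(20*(k + 4)) gives s_k = 3*k*(-k - 7)/(10*(k**2 + 7*k + 10)).
s_(k+1) − s_k = 6*(-k - 4)/(k**4 + 16*k**3 + 91*k**2 + 216*k + 180) = t_k.
Telescope: S(n) = s_(n+1) − s_(1) = 3*(-n**2 - 9*n - 8)/(10*(n**2 + 9*n + 18)) − (-2/15) = n*(-n - 9)/(6*(n**2 + 9*n + 18)).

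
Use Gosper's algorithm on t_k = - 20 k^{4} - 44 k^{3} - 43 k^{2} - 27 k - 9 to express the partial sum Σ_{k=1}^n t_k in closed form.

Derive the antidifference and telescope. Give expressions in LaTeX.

Ratio r(k) = (20*k**4 + 124*k**3 + 295*k**2 + 325*k + 143)/(20*k**4 + 44*k**3 + 43*k**2 + 27*k + 9).
Take A(k)=1, B(k)=1, C(k)=k**4 + 11*k**3/5 + 43*k**2/20 + 27*k/20 + 9/20.
Solve (1)·f(k+1) − (1)·f(k) = k**4 + 11*k**3/5 + 43*k**2/20 + 27*k/20 + 9/20.
Degrees (0,0,4) ⇒ d ≤ 5.
Solving with deg f ≤ 5: f(k) = k*(4*k**4 + k**3 - k**2 + 3*k + 2)/20.
So s_k = (B(k−1)f/C)·t_k = (k*(4*k**4 + k**3 - k**2 + 3*k + 2)/(20*k**4 + 44*k**3 + 43*k**2 + 27*k + 9))·t_k = k*(-4*k**4 - k**3 + k**2 - 3*k - 2).
Verify: -20*k**4 - 44*k**3 - 43*k**2 - 27*k - 9 matches t_k.
Σ_(k=1)^n t_k = s_(n+1) − s_(1) = (-4*n**5 - 21*n**4 - 43*n**3 - 46*n**2 - 29*n - 9) − (-9), i.e. n*(-4*n**4 - 21*n**3 - 43*n**2 - 46*n - 29).

S(n) = n \left(- 4 n^{4} - 21 n^{3} - 43 n^{2} - 46 n - 29\right)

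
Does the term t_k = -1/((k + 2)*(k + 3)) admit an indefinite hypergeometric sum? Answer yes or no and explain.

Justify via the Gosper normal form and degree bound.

r(k) = (k + 2)/(k + 4) after simplifying.
A = k + 2, B = k + 4, C = 1.
Solve (k + 2)·f(k+1) − (k + 3)·f(k) = 1.
deg f ≤ 1 (via 1,1,0).
Solving with deg f ≤ 1: f(k) = k/2.
Then R = B(k−1)f/C = k*(k + 3)/2, so s_k = R(k)·t_k = -k/(2*k + 4).
s_(k+1) − s_k = -1/(k**2 + 5*k + 6) = t_k.

Yes. s_k = -k/(2*k + 4).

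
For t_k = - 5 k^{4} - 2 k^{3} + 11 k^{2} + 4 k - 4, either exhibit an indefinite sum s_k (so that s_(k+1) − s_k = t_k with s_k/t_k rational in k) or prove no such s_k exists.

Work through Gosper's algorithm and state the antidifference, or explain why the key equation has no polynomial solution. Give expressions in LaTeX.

s_k = k \left(- k^{4} + 2 k^{3} + 3 k^{2} - 4 k - 4\right)

Step 1: r(k) = (5*k**4 + 22*k**3 + 25*k**2 - 4)/(5*k**4 + 2*k**3 - 11*k**2 - 4*k + 4).
A = 1, B = 1, C = k**4 + 2*k**3/5 - 11*k**2/5 - 4*k/5 + 4/5.
Need (1)·f(k+1) − (1)·f(k) = k**4 + 2*k**3/5 - 11*k**2/5 - 4*k/5 + 4/5.
Bound: deg f ≤ 5.
A polynomial solution: f(k) = k*(k - 2)**2*(k + 1)**2/5.
Get s_k = R·t_k = k*(-k**4 + 2*k**3 + 3*k**2 - 4*k - 4) with R(k) = B(k−1)f(k)/C(k) = k*(k - 2)**2*(k + 1)/(5*k**3 - 3*k**2 - 8*k + 4).
s_(k+1) − s_k = -5*k**4 - 2*k**3 + 11*k**2 + 4*k - 4 = t_k.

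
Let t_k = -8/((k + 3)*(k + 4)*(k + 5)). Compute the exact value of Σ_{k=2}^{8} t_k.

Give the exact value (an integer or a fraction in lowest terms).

Σ = -7/65

t_(k+1)/t_k = (k + 3)/(k + 6).
Normal form (A,B,C) = (k + 3, k + 6, 1).
Need (k + 3)·f(k+1) − (k + 5)·f(k) = 1.
deg f ≤ 2 (via 1,1,0).
A polynomial solution: f(k) = k*(k + 7)/24.
R(k) = B(k−1)·f(k)/C(k) = k*(k + 5)*(k + 7)/24; s_k = R·t_k = k*(-k - 7)/(3*(k + 3)*(k + 4)).
s_(k+1) − s_k = -8/(k**3 + 12*k**2 + 47*k + 60) = t_k.
Evaluate s at k=9 and k=2: -4/13 and -1/5; difference -7/65.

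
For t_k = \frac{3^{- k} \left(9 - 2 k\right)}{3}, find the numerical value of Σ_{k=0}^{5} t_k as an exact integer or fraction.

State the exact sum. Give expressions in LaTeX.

Step 1: r(k) = (2*k - 7)/(3*(2*k - 9)).
Take A(k)=1/3, B(k)=1, C(k)=k - 9/2.
Solve (1/3)·f(k+1) − (1)·f(k) = k - 9/2.
Degrees (0,0,1) ⇒ d ≤ 1.
A polynomial solution: f(k) = -3*(k - 4)/2.
Certificate R = B(k−1)f/C = -3*(k - 4)/(2*k - 9) gives s_k = (k - 4)/3**k.
Check: Δs_k = (9 - 2*k)/(3*3**k). ✓
Evaluate s at k=6 and k=0: 2/729 and -4; difference 2918/729.

Σ = 2918/729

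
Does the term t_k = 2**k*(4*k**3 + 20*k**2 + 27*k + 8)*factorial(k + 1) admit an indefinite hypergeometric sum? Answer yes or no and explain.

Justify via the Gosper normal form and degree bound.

Yes. s_k = 2**k*(2*k**2 + 3*k - 4)*factorial(k + 1).

Compute t_(k+1)/t_k: get 2*(4*k**4 + 40*k**3 + 143*k**2 + 217*k + 118)/(4*k**3 + 20*k**2 + 27*k + 8).
Gosper form: A/B · C(k+1)/C(k) with A=2*k + 4, B=1, C=k**3 + 5*k**2 + 27*k/4 + 2.
Need (2*k + 4)·f(k+1) − (1)·f(k) = k**3 + 5*k**2 + 27*k/4 + 2.
From deg A=1, deg B=0, deg C=3: d=2.
Solving with deg f ≤ 2: f(k) = (2*k**2 + 3*k - 4)/4.
Get s_k = R·t_k = 2**k*(2*k**2 + 3*k - 4)*factorial(k + 1) with R(k) = B(k−1)f(k)/C(k) = (2*k**2 + 3*k - 4)/(4*k**3 + 20*k**2 + 27*k + 8).
Verify: 2**k*(4*k**3 + 20*k**2 + 27*k + 8)*factorial(k + 1) matches t_k.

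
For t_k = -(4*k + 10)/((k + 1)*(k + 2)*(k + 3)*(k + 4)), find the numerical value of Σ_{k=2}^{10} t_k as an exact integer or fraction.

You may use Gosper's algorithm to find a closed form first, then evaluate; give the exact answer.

t_(k+1)/t_k = (k + 1)*(2*k + 7)/((k + 5)*(2*k + 5)).
So A=k + 1 and B=k + 5, with C=k + 5/2.
Solve (k + 1)·f(k+1) − (k + 4)·f(k) = k + 5/2.
d = 3 from the (1,1,1) case.
Solving with deg f ≤ 3: f(k) = k*(k + 2)*(k + 4)/6.
Certificate R = B(k−1)f/C = k*(k + 2)*(k + 4)**2/(3*(2*k + 5)) gives s_k = 2*k*(-k - 4)/(3*(k**2 + 4*k + 3)).
Verify: 2*(-2*k - 5)/(k**4 + 10*k**3 + 35*k**2 + 50*k + 24) matches t_k.
Sum = s_(11) − s_(2); s_(11) = -55/84, s_(2) = -8/15 ⇒ -17/140.

Σ = -17/140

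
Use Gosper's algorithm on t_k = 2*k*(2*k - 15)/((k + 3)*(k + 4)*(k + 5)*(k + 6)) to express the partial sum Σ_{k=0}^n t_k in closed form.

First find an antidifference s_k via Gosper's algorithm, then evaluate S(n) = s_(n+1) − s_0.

S(n) = n*(n**2 - 65*n - 66)/(20*(n**3 + 15*n**2 + 74*n + 120))

Step 1: r(k) = (k + 1)*(k + 3)*(2*k - 13)/(k*(k + 7)*(2*k - 15)).
Gosper form: A/B · C(k+1)/C(k) with A=k + 3, B=k + 7, C=k**2 - 15*k/2.
f must satisfy (k + 3)·f(k+1) − (k + 6)·f(k) = k**2 - 15*k/2.
d = 3 from the (1,1,2) case.
A polynomial solution: f(k) = k*(k - 67)*(k - 1)/80.
R(k) = B(k−1)·f(k)/C(k) = (k - 67)*(k - 1)*(k + 6)/(40*(2*k - 15)); s_k = R·t_k = k*(k**2 - 68*k + 67)/(20*(k + 3)*(k + 4)*(k + 5)).
Check: Δs_k = 2*k*(2*k - 15)/(k**4 + 18*k**3 + 119*k**2 + 342*k + 360). ✓
s_(n+1) = n*(n**2 - 65*n - 66)/(20*(n**3 + 15*n**2 + 74*n + 120)) and s_(0) = 0, so S(n) = n*(n**2 - 65*n - 66)/(20*(n**3 + 15*n**2 + 74*n + 120)).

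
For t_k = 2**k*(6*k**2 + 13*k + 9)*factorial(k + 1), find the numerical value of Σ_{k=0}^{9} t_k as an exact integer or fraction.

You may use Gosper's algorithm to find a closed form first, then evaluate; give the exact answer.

Ratio r(k) = 2*(6*k**3 + 37*k**2 + 78*k + 56)/(6*k**2 + 13*k + 9).
Take A(k)=2*k + 4, B(k)=1, C(k)=k**2 + 13*k/6 + 3/2.
Solve (2*k + 4)·f(k+1) − (1)·f(k) = k**2 + 13*k/6 + 3/2.
From deg A=1, deg B=0, deg C=2: d=1.
Coefficient equations give f(k) = (3*k - 1)/6.
Then R = B(k−1)f/C = (3*k - 1)/(6*k**2 + 13*k + 9), so s_k = R(k)·t_k = 2**k*(3*k - 1)*factorial(k + 1).
Check: Δs_k = 2**k*(6*k**2 + 13*k + 9)*factorial(k + 1). ✓
Sum = s_(10) − s_(0); s_(10) = 1185369292800, s_(0) = -1 ⇒ 1185369292801.

Σ = 1185369292801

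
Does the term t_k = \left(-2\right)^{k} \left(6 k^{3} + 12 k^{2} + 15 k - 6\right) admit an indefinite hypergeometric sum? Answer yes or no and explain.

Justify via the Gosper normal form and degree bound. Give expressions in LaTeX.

Yes. s_k = \left(-2\right)^{k} \left(- 2 k^{3} - k + 4\right).

r(k) = 2*(-2*k**3 - 10*k**2 - 19*k - 9)/(2*k**3 + 4*k**2 + 5*k - 2) after simplifying.
Factor: A=-2; B=1; C=k**3 + 2*k**2 + 5*k/2 - 1.
Set up (-2)·f(k+1) − (1)·f(k) − (k**3 + 2*k**2 + 5*k/2 - 1) = 0.
deg f ≤ 3 (via 0,0,3).
Solving with deg f ≤ 3: f(k) = -(2*k**3 + k - 4)/6.
Then R = B(k−1)f/C = -(2*k**3 + k - 4)/(3*(2*k**3 + 4*k**2 + 5*k - 2)), so s_k = R(k)·t_k = (-2)**k*(-2*k**3 - k + 4).
s_(k+1) − s_k = (-2)**k*(2*k**3 + 3*k + 4*(k + 1)**3 - 10) = t_k.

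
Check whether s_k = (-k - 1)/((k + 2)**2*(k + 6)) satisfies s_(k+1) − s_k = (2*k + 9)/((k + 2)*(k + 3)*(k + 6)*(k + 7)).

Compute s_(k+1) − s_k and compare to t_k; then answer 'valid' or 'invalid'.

Invalid: residual (-3*k**2 - 23*k - 39)/(k**6 + 23*k**5 + 209*k**4 + 961*k**3 + 2370*k**2 + 2988*k + 1512) ≠ 0.

s_(k+1) = (-k - 2)/((k + 3)**2*(k + 7))
s_(k+1) − s_k = ((k + 1)*(k + 3)**2*(k + 7) - (k + 2)**3*(k + 6))/((k + 2)**2*(k + 3)**2*(k + 6)*(k + 7))
(s_(k+1) − s_k) − t_k = (-3*k**2 - 23*k - 39)/(k**6 + 23*k**5 + 209*k**4 + 961*k**3 + 2370*k**2 + 2988*k + 1512)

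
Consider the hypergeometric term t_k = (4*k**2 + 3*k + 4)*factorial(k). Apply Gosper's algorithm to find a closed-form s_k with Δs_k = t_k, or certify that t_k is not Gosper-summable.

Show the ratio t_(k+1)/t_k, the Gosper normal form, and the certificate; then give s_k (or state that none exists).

s_k = (4*k - 1)*factorial(k)

t_(k+1)/t_k = (k + 1)*(3*k + 4*(k + 1)**2 + 7)/(4*k**2 + 3*k + 4).
Factor: A=k + 1; B=1; C=k**2 + 3*k/4 + 1.
f must satisfy (k + 1)·f(k+1) − (1)·f(k) = k**2 + 3*k/4 + 1.
Degrees (1,0,2) ⇒ d ≤ 1.
Match coefficients ⇒ f(k) = (4*k - 1)/4.
R(k) = B(k−1)·f(k)/C(k) = (4*k - 1)/(4*k**2 + 3*k + 4); s_k = R·t_k = (4*k - 1)*factorial(k).
Δs = (4*k**2 + 3*k + 4)*factorial(k), as required.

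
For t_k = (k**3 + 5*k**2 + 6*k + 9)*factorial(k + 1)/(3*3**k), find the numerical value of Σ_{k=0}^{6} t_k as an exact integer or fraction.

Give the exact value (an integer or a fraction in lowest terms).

Σ = 116399/81

Ratio r(k) = (k**4 + 10*k**3 + 35*k**2 + 59*k + 42)/(3*(k**3 + 5*k**2 + 6*k + 9)).
A = k/3 + 2/3, B = 1, C = k**3 + 5*k**2 + 6*k + 9.
Solve (k/3 + 2/3)·f(k+1) − (1)·f(k) = k**3 + 5*k**2 + 6*k + 9.
deg f ≤ 2 (via 1,0,3).
Coefficient equations give f(k) = 3*(k**2 + 4*k + 1).
Get s_k = R·t_k = (k**2 + 4*k + 1)*factorial(k + 1)/3**k with R(k) = B(k−1)f(k)/C(k) = 3*(k**2 + 4*k + 1)/(k**3 + 5*k**2 + 6*k + 9).
Check: Δs_k = (k**3 + 5*k**2 + 6*k + 9)*factorial(k + 1)/(3*3**k). ✓
Telescoping: Σ = s_(7) − s_(0) = 116480/81 − (1) = 116399/81.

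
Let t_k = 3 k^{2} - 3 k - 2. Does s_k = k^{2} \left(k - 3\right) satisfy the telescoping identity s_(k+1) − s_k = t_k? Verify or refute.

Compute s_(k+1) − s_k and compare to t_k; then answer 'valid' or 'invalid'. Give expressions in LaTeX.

valid (s_(k+1) − s_k reduces to t_k)

s_(k+1) = (k - 2)*(k + 1)**2
s_(k+1) − s_k = 3*k**2 - 3*k - 2
(s_(k+1) − s_k) − t_k = 0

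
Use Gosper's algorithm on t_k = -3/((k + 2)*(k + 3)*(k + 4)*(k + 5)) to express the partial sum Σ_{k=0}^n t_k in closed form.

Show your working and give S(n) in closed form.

t_(k+1)/t_k = (k + 2)/(k + 6).
A = k + 2, B = k + 6, C = 1.
Key eq: (k + 2)·f(k+1) = (k + 5)·f(k) + (1).
deg f ≤ 3 (via 1,1,0).
Solving with deg f ≤ 3: f(k) = k*(k**2 + 9*k + 26)/72.
Get s_k = R·t_k = k*(-k**2 - 9*k - 26)/(24*(k + 2)*(k + 3)*(k + 4)) with R(k) = B(k−1)f(k)/C(k) = k*(k + 5)*(k**2 + 9*k + 26)/72.
Δs = -3/(k**4 + 14*k**3 + 71*k**2 + 154*k + 120), as required.
s_(n+1) = (-n**3 - 12*n**2 - 47*n - 36)/(24*(n**3 + 12*n**2 + 47*n + 60)) and s_(0) = 0, so S(n) = (-n**3 - 12*n**2 - 47*n - 36)/(24*(n**3 + 12*n**2 + 47*n + 60)).

S(n) = (-n**3 - 12*n**2 - 47*n - 36)/(24*(n**3 + 12*n**2 + 47*n + 60))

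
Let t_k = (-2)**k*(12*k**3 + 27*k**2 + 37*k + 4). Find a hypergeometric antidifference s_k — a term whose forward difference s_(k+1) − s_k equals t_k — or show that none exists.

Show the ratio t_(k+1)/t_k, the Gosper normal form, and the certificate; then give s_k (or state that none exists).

s_k = (-2)**k*(-4*k**3 - k**2 - 3*k + 4)

r(k) = 2*(-12*k**3 - 63*k**2 - 127*k - 80)/(12*k**3 + 27*k**2 + 37*k + 4) after simplifying.
So A=-2 and B=1, with C=k**3 + 9*k**2/4 + 37*k/12 + 1/3.
Key eq: (-2)·f(k+1) = (1)·f(k) + (k**3 + 9*k**2/4 + 37*k/12 + 1/3).
Degrees (0,0,3) ⇒ d ≤ 3.
Coefficient equations give f(k) = -(4*k**3 + k**2 + 3*k - 4)/12.
Then R = B(k−1)f/C = -(4*k**3 + k**2 + 3*k - 4)/(12*k**3 + 27*k**2 + 37*k + 4), so s_k = R(k)·t_k = (-2)**k*(-4*k**3 - k**2 - 3*k + 4).
s_(k+1) − s_k = (-2)**k*(12*k**3 + 27*k**2 + 37*k + 4) = t_k.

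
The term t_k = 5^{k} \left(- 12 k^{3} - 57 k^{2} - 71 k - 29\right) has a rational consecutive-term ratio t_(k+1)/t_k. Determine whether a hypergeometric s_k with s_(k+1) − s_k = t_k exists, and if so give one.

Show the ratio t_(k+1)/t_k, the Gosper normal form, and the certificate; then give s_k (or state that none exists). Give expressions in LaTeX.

Step 1: r(k) = 5*(12*k**3 + 93*k**2 + 221*k + 169)/(12*k**3 + 57*k**2 + 71*k + 29).
Factor: A=5; B=1; C=k**3 + 19*k**2/4 + 71*k/12 + 29/12.
Key eq: (5)·f(k+1) = (1)·f(k) + (k**3 + 19*k**2/4 + 71*k/12 + 29/12).
deg f ≤ 3 (via 0,0,3).
A polynomial solution: f(k) = (3*k**3 + 3*k**2 - k + 1)/12.
So s_k = (B(k−1)f/C)·t_k = ((3*k**3 + 3*k**2 - k + 1)/(12*k**3 + 57*k**2 + 71*k + 29))·t_k = 5**k*(-3*k**3 - 3*k**2 + k - 1).
Check: Δs_k = 5**k*(-12*k**3 - 57*k**2 - 71*k - 29). ✓

s_k = 5^{k} \left(- 3 k^{3} - 3 k^{2} + k - 1\right)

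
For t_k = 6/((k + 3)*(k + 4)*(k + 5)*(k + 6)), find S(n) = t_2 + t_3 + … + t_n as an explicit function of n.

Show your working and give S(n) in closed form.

S(n) = (n**3 + 15*n**2 + 74*n - 90)/(105*(n**3 + 15*n**2 + 74*n + 120))

Step 1: r(k) = (k + 3)/(k + 7).
Factor: A=k + 3; B=k + 7; C=1.
f must satisfy (k + 3)·f(k+1) − (k + 6)·f(k) = 1.
From deg A=1, deg B=1, deg C=0: d=3.
Match coefficients ⇒ f(k) = k*(k**2 + 12*k + 47)/180.
Then R = B(k−1)f/C = k*(k + 6)*(k**2 + 12*k + 47)/180, so s_k = R(k)·t_k = k*(k**2 + 12*k + 47)/(30*(k + 3)*(k + 4)*(k + 5)).
Check: Δs_k = 6/(k**4 + 18*k**3 + 119*k**2 + 342*k + 360). ✓
Evaluate: s_(n+1) = (n**3 + 15*n**2 + 74*n + 60)/(30*(n**3 + 15*n**2 + 74*n + 120)); subtract s_(2) = 1/42 ⇒ S(n) = (n**3 + 15*n**2 + 74*n - 90)/(105*(n**3 + 15*n**2 + 74*n + 120)).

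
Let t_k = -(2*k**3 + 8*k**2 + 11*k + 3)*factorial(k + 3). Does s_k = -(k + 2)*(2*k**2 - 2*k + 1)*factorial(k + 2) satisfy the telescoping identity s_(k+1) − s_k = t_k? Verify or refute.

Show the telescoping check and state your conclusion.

Invalid: residual (2*k**3 + 6*k**2 + 9*k + 2)*factorial(k + 2) ≠ 0.

s_(k+1) = -(k + 3)*(2*k**2 + 2*k + 1)*factorial(k + 3)
s_(k+1) − s_k = -(2*k**4 + 12*k**3 + 29*k**2 + 27*k + 7)*factorial(k + 2)
(s_(k+1) − s_k) − t_k = (2*k**3 + 6*k**2 + 9*k + 2)*factorial(k + 2)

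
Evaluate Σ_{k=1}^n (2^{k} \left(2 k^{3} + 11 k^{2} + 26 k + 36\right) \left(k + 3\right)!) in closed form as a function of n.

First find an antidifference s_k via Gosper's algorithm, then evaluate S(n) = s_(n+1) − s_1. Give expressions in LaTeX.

Step 1: r(k) = 2*(2*k**4 + 25*k**3 + 122*k**2 + 291*k + 300)/(2*k**3 + 11*k**2 + 26*k + 36).
So A=2*k + 8 and B=1, with C=k**3 + 11*k**2/2 + 13*k + 18.
Solve (2*k + 8)·f(k+1) − (1)·f(k) = k**3 + 11*k**2/2 + 13*k + 18.
Degrees (1,0,3) ⇒ d ≤ 2.
Solve for f: f(k) = (k**2 + 4)/2 (degree 2 ≤ 2).
Certificate R = B(k−1)f/C = (k**2 + 4)/(2*k**3 + 11*k**2 + 26*k + 36) gives s_k = 2**k*(k**2 + 4)*factorial(k + 3).
Verify: 2**k*(2*k**3 + 11*k**2 + 26*k + 36)*factorial(k + 3) matches t_k.
Σ_(k=1)^n t_k = s_(n+1) − s_(1) = (2**(n + 1)*(n**2 + 2*n + 5)*factorial(n + 4)) − (240), i.e. 2*2**n*n**2*factorial(n + 4) + 4*2**n*n*factorial(n + 4) + 10*2**n*factorial(n + 4) - 240.

S(n) = 2 \cdot 2^{n} n^{2} \left(n + 4\right)! + 4 \cdot 2^{n} n \left(n + 4\right)! + 10 \cdot 2^{n} \left(n + 4\right)! - 240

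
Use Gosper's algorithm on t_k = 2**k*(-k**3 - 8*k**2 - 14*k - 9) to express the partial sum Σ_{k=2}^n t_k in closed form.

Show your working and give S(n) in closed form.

t_(k+1)/t_k = 2*(k**3 + 11*k**2 + 33*k + 32)/(k**3 + 8*k**2 + 14*k + 9).
Factor: A=2; B=1; C=k**3 + 8*k**2 + 14*k + 9.
f must satisfy (2)·f(k+1) − (1)·f(k) = k**3 + 8*k**2 + 14*k + 9.
Degrees (0,0,3) ⇒ d ≤ 3.
A polynomial solution: f(k) = k**3 + 2*k**2 + 3.
R(k) = B(k−1)·f(k)/C(k) = (k**3 + 2*k**2 + 3)/(k**3 + 8*k**2 + 14*k + 9); s_k = R·t_k = 2**k*(-k**3 - 2*k**2 - 3).
Verify: 2**k*(-k**3 - 8*k**2 - 14*k - 9) matches t_k.
s_(n+1) = 2**(n + 1)*(-n**3 - 5*n**2 - 7*n - 6) and s_(2) = -76, so S(n) = -2*2**n*n**3 - 10*2**n*n**2 - 14*2**n*n - 12*2**n + 76.

S(n) = -2*2**n*n**3 - 10*2**n*n**2 - 14*2**n*n - 12*2**n + 76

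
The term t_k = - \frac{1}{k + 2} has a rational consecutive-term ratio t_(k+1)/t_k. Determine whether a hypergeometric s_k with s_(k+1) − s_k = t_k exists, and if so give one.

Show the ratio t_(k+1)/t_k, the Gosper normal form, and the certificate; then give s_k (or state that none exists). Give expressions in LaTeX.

The ratio is (k + 2)/(k + 3).
Gosper form: A/B · C(k+1)/C(k) with A=k + 2, B=k + 3, C=1.
Need (k + 2)·f(k+1) − (k + 2)·f(k) = 1.
Degrees (1,1,0) ⇒ d ≤ 0.
Generic f = c0 gives residual -1; -1 = 0 cannot hold, so t_k is not Gosper-summable.

not Gosper-summable; s_k does not exist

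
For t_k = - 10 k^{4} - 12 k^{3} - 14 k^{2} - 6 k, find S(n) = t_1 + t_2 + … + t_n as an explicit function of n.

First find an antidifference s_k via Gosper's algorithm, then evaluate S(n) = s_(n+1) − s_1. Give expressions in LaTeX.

S(n) = n \left(- 2 n^{4} - 8 n^{3} - 14 n^{2} - 13 n - 5\right)

Ratio r(k) = (5*k**4 + 26*k**3 + 55*k**2 + 55*k + 21)/(k*(5*k**3 + 6*k**2 + 7*k + 3)).
So A=1 and B=1, with C=k**4 + 6*k**3/5 + 7*k**2/5 + 3*k/5.
f must satisfy (1)·f(k+1) − (1)·f(k) = k**4 + 6*k**3/5 + 7*k**2/5 + 3*k/5.
d = 5 from the (0,0,4) case.
Match coefficients ⇒ f(k) = k*(k - 1)*(2*k**3 + 2*k + 1)/10.
So s_k = (B(k−1)f/C)·t_k = ((k - 1)*(2*k**3 + 2*k + 1)/(2*(5*k**3 + 6*k**2 + 7*k + 3)))·t_k = k*(-2*k**4 + 2*k**3 - 2*k**2 + k + 1).
Δs = 2*k*(-5*k**3 - 6*k**2 - 7*k - 3), as required.
Σ_(k=1)^n t_k = s_(n+1) − s_(1) = (n*(-2*n**4 - 8*n**3 - 14*n**2 - 13*n - 5)) − (0), i.e. n*(-2*n**4 - 8*n**3 - 14*n**2 - 13*n - 5).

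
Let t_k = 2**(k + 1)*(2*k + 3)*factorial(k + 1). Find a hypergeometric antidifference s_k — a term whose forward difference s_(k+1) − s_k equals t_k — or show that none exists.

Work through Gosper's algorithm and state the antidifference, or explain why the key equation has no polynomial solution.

s_k = 2**(k + 1)*factorial(k + 1)

Ratio r(k) = 2*(k + 2)*(2*k + 5)/(2*k + 3).
Normal form (A,B,C) = (2*k + 4, 1, k + 3/2).
Solve (2*k + 4)·f(k+1) − (1)·f(k) = k + 3/2.
Bound: deg f ≤ 0.
Match coefficients ⇒ f(k) = 1/2.
Get s_k = R·t_k = 2**(k + 1)*factorial(k + 1) with R(k) = B(k−1)f(k)/C(k) = 1/(2*k + 3).
Verify: 2**(k + 1)*(2*k + 3)*factorial(k + 1) matches t_k.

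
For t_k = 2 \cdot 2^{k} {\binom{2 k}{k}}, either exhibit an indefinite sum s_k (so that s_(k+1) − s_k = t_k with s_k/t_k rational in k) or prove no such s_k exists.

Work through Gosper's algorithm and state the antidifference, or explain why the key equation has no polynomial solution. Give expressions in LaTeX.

none (Gosper's algorithm certifies no s_k)

r(k) = 4*(2*k + 1)/(k + 1) after simplifying.
Normal form (A,B,C) = (8*k + 4, k + 1, 1).
Solve (8*k + 4)·f(k+1) − (k)·f(k) = 1.
deg f ≤ -1 (via 1,1,0).
d = -1 < 0 ⇒ no nonzero polynomial f; not summable.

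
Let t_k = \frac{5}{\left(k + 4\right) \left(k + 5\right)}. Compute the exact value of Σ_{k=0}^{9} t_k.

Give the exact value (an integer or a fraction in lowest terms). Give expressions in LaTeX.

Σ = 25/28

The ratio is (k + 4)/(k + 6).
Take A(k)=k + 4, B(k)=k + 6, C(k)=1.
Need (k + 4)·f(k+1) − (k + 5)·f(k) = 1.
Bound: deg f ≤ 1.
Solve for f: f(k) = k/4 (degree 1 ≤ 1).
Certificate R = B(k−1)f/C = k*(k + 5)/4 gives s_k = 5*k/(4*(k + 4)).
Check: Δs_k = 5/(k**2 + 9*k + 20). ✓
Σ_(k=0)^(9) t_k = s_(10) − s_(0) = 25/28 − (0) = 25/28.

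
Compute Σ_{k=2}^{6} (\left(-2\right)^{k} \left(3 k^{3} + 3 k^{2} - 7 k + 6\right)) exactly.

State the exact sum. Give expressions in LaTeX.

Step 1: r(k) = 2*(-3*k**3 - 12*k**2 - 8*k - 5)/(3*k**3 + 3*k**2 - 7*k + 6).
Normal form (A,B,C) = (-2, 1, k**3 + k**2 - 7*k/3 + 2).
f must satisfy (-2)·f(k+1) − (1)·f(k) = k**3 + k**2 - 7*k/3 + 2.
From deg A=0, deg B=0, deg C=3: d=3.
Match coefficients ⇒ f(k) = -(k**3 - k**2 - 3*k + 4)/3.
R(k) = B(k−1)·f(k)/C(k) = -(k**3 - k**2 - 3*k + 4)/(3*k**3 + 3*k**2 - 7*k + 6); s_k = R·t_k = (-2)**k*(-k**3 + k**2 + 3*k - 4).
Verify: (-2)**k*(3*k**3 + 3*k**2 - 7*k + 6) matches t_k.
Σ_(k=2)^(6) t_k = s_(7) − s_(2) = 35456 − (-8) = 35464.

Σ = 35464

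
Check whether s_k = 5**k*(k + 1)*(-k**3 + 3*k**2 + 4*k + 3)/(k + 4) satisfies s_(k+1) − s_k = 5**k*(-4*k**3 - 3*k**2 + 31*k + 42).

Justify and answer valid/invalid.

Invalid: residual 5**k*(12*k**4 + 54*k**3 - 48*k**2 - 486*k - 495)/(k**2 + 9*k + 20) ≠ 0.

s_(k+1) = 5**(k + 1)*(-k**4 - 2*k**3 + 7*k**2 + 23*k + 18)/(k + 5)
s_(k+1) − s_k = 5**k*(-4*k**5 - 27*k**4 - 22*k**3 + 213*k**2 + 512*k + 345)/(k**2 + 9*k + 20)
(s_(k+1) − s_k) − t_k = 5**k*(12*k**4 + 54*k**3 - 48*k**2 - 486*k - 495)/(k**2 + 9*k + 20)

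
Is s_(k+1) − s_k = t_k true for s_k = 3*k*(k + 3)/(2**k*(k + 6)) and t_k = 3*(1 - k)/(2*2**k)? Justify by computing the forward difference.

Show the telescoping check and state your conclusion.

Invalid: residual 9*(k**2 + 7*k - 6)/(2*2**k*(k**2 + 13*k + 42)) ≠ 0.

s_(k+1) = 3*(k + 1)*(k + 4)/(2*2**k*(k + 7))
s_(k+1) − s_k = 3*(-k**3 - 9*k**2 - 8*k + 24)/(2*2**k*(k**2 + 13*k + 42))
(s_(k+1) − s_k) − t_k = 9*(k**2 + 7*k - 6)/(2*2**k*(k**2 + 13*k + 42))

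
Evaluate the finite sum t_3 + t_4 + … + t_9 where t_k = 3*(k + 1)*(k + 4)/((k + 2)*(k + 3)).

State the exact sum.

Σ = 203/10

t_(k+1)/t_k = (k + 2)**2*(k + 5)/((k + 1)*(k + 4)**2).
Take A(k)=k + 2, B(k)=k + 4, C(k)=k**2 + 5*k + 4.
Key eq: (k + 2)·f(k+1) = (k + 3)·f(k) + (k**2 + 5*k + 4).
d = 2 from the (1,1,2) case.
Match coefficients ⇒ f(k) = k*(k + 1).
R(k) = B(k−1)·f(k)/C(k) = k*(k + 3)/(k + 4); s_k = R·t_k = 3*k*(k + 1)/(k + 2).
Δs = 3*(k**2 + 5*k + 4)/(k**2 + 5*k + 6), as required.
Telescoping: Σ = s_(10) − s_(3) = 55/2 − (36/5) = 203/10.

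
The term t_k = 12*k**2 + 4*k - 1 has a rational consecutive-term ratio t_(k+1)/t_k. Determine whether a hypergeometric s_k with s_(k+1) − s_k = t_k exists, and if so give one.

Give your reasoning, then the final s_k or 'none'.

t_(k+1)/t_k = (12*k**2 + 28*k + 15)/(12*k**2 + 4*k - 1).
Gosper form: A/B · C(k+1)/C(k) with A=1, B=1, C=k**2 + k/3 - 1/12.
Need (1)·f(k+1) − (1)·f(k) = k**2 + k/3 - 1/12.
From deg A=0, deg B=0, deg C=2: d=3.
Coefficient equations give f(k) = k*(4*k**2 - 4*k - 1)/12.
Get s_k = R·t_k = k*(4*k**2 - 4*k - 1) with R(k) = B(k−1)f(k)/C(k) = k*(4*k**2 - 4*k - 1)/((2*k + 1)*(6*k - 1)).
Check: Δs_k = 12*k**2 + 4*k - 1. ✓

s_k = k*(4*k**2 - 4*k - 1)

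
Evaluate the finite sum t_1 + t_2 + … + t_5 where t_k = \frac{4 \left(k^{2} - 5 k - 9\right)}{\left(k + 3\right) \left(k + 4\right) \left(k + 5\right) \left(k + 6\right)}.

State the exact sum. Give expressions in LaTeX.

The ratio is (k**3 - 22*k - 39)/(k**3 + 2*k**2 - 44*k - 63).
Take A(k)=k + 3, B(k)=k + 7, C(k)=k**2 - 5*k - 9.
Key eq: (k + 3)·f(k+1) = (k + 6)·f(k) + (k**2 - 5*k - 9).
Degrees (1,1,2) ⇒ d ≤ 3.
Solving with deg f ≤ 3: f(k) = -k*(k**2 + 72*k + 107)/60.
R(k) = B(k−1)·f(k)/C(k) = -k*(k + 6)*(k**2 + 72*k + 107)/(60*(k**2 - 5*k - 9)); s_k = R·t_k = k*(-k**2 - 72*k - 107)/(15*(k + 3)*(k + 4)*(k + 5)).
Δs = 4*(k**2 - 5*k - 9)/(k**4 + 18*k**3 + 119*k**2 + 342*k + 360), as required.
Sum = s_(6) − s_(1); s_(6) = -23/99, s_(1) = -1/10 ⇒ -131/990.

Σ = -131/990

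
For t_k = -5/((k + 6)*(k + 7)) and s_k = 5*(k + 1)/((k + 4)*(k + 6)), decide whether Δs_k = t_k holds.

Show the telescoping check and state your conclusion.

s_(k+1) = 5*(k + 2)/((k + 5)*(k + 7))
s_(k+1) − s_k = 5*(-k**2 - 3*k + 13)/(k**4 + 22*k**3 + 179*k**2 + 638*k + 840)
(s_(k+1) − s_k) − t_k = 15*(2*k + 11)/(k**4 + 22*k**3 + 179*k**2 + 638*k + 840)

Invalid: residual 15*(2*k + 11)/(k**4 + 22*k**3 + 179*k**2 + 638*k + 840) ≠ 0.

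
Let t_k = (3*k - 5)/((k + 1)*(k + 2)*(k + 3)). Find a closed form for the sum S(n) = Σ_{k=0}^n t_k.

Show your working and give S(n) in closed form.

The ratio is (k + 1)*(3*k - 2)/((k + 4)*(3*k - 5)).
Take A(k)=k + 1, B(k)=k + 4, C(k)=k - 5/3.
Need (k + 1)·f(k+1) − (k + 3)·f(k) = k - 5/3.
deg f ≤ 2 (via 1,1,1).
Solving with deg f ≤ 2: f(k) = -k*(k + 9)/6.
Get s_k = R·t_k = k*(-k - 9)/(2*(k + 1)*(k + 2)) with R(k) = B(k−1)f(k)/C(k) = -k*(k + 3)*(k + 9)/(2*(3*k - 5)).
Check: Δs_k = (3*k - 5)/(k**3 + 6*k**2 + 11*k + 6). ✓
s_(n+1) = (-n**2 - 11*n - 10)/(2*(n**2 + 5*n + 6)) and s_(0) = 0, so S(n) = (-n**2 - 11*n - 10)/(2*(n**2 + 5*n + 6)).

S(n) = (-n**2 - 11*n - 10)/(2*(n**2 + 5*n + 6))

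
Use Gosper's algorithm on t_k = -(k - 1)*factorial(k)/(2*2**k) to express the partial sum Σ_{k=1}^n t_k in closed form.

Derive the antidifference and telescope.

t_(k+1)/t_k = k*(k + 1)/(2*(k - 1)).
Take A(k)=k/2 + 1/2, B(k)=1, C(k)=k - 1.
Need (k/2 + 1/2)·f(k+1) − (1)·f(k) = k - 1.
deg f ≤ 0 (via 1,0,1).
A polynomial solution: f(k) = 2.
Then R = B(k−1)f/C = 2/(k - 1), so s_k = R(k)·t_k = -factorial(k)/2**k.
Check: Δs_k = -(k - 1)*factorial(k)/(2*2**k). ✓
Evaluate: s_(n+1) = -2**(-n - 1)*factorial(n + 1); subtract s_(1) = -1/2 ⇒ S(n) = 2**(-n - 1)*(2**n - n*factorial(n) - factorial(n)).

S(n) = 2**(-n - 1)*(2**n - n*factorial(n) - factorial(n))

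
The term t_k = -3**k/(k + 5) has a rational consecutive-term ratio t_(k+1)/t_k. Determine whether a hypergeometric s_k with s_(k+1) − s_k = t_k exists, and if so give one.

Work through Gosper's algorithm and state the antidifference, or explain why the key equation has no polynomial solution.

t_(k+1)/t_k = 3*(k + 5)/(k + 6).
Factor: A=3*k + 15; B=k + 6; C=1.
Key eq: (3*k + 15)·f(k+1) = (k + 5)·f(k) + (1).
d = -1 from the (1,1,0) case.
Negative degree bound (-1): no f exists, t_k not Gosper-summable.

none (Gosper's algorithm certifies no s_k)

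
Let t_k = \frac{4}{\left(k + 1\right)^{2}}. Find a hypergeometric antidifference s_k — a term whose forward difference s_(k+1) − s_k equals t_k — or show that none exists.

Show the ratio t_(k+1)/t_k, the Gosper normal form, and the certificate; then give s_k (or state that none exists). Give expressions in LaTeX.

none (Gosper's algorithm certifies no s_k)

t_(k+1)/t_k = (k + 1)**2/(k + 2)**2.
Factor: A=k**2 + 2*k + 1; B=k**2 + 4*k + 4; C=1.
Set up (k**2 + 2*k + 1)·f(k+1) − (k**2 + 2*k + 1)·f(k) − (1) = 0.
From deg A=2, deg B=2, deg C=0: d=0.
Put f(k) = c0: A·f(k+1) − B(k−1)·f(k) − C = -1; need -1 = 0 — inconsistent ⇒ no f, not summable.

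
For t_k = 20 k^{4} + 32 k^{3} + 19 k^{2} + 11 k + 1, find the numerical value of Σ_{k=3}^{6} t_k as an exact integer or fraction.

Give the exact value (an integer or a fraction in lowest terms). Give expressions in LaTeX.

Compute t_(k+1)/t_k: get (20*k**4 + 112*k**3 + 235*k**2 + 225*k + 83)/(20*k**4 + 32*k**3 + 19*k**2 + 11*k + 1).
Factor: A=1; B=1; C=k**4 + 8*k**3/5 + 19*k**2/20 + 11*k/20 + 1/20.
Set up (1)·f(k+1) − (1)·f(k) − (k**4 + 8*k**3/5 + 19*k**2/20 + 11*k/20 + 1/20) = 0.
d = 5 from the (0,0,4) case.
Coefficient equations give f(k) = k*(4*k**4 - 2*k**3 - 3*k**2 + 4*k - 2)/20.
Certificate R = B(k−1)f/C = k*(4*k**4 - 2*k**3 - 3*k**2 + 4*k - 2)/(20*k**4 + 32*k**3 + 19*k**2 + 11*k + 1) gives s_k = k*(4*k**4 - 2*k**3 - 3*k**2 + 4*k - 2).
Δs = 20*k**4 + 32*k**3 + 19*k**2 + 11*k + 1, as required.
Sum = s_(7) − s_(3); s_(7) = 61579, s_(3) = 759 ⇒ 60820.

Σ = 60820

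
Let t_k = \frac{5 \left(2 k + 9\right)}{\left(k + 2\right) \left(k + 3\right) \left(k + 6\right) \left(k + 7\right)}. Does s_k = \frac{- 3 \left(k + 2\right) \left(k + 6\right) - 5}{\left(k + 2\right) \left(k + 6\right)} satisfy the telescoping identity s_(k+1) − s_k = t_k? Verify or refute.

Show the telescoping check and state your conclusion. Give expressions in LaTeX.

s_(k+1) = (-3*(k + 3)*(k + 7) - 5)/((k + 3)*(k + 7))
s_(k+1) − s_k = 5*(2*k + 9)/(k**4 + 18*k**3 + 113*k**2 + 288*k + 252)
(s_(k+1) − s_k) − t_k = 0

Valid — Δs_k = t_k.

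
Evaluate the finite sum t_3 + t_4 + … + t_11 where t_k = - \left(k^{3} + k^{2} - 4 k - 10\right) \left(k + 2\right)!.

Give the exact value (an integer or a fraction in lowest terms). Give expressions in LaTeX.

Σ = -9240898867440

Step 1: r(k) = (k**4 + 7*k**3 + 13*k**2 - 9*k - 36)/(k**3 + k**2 - 4*k - 10).
A = k + 3, B = 1, C = k**3 + k**2 - 4*k - 10.
Solve (k + 3)·f(k+1) − (1)·f(k) = k**3 + k**2 - 4*k - 10.
deg f ≤ 2 (via 1,0,3).
Match coefficients ⇒ f(k) = k**2 - 3*k - 2.
Certificate R = B(k−1)f/C = (k**2 - 3*k - 2)/(k**3 + k**2 - 4*k - 10) gives s_k = (-k**2 + 3*k + 2)*factorial(k + 2).
Verify: -(k**3 + k**2 - 4*k - 10)*factorial(k + 2) matches t_k.
Telescoping: Σ = s_(12) − s_(3) = -9240898867200 − (240) = -9240898867440.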